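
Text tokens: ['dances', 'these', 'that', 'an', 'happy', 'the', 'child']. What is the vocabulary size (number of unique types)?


Listing all tokens and tracking unique types:
  Token 1: 'dances' -> NEW (unique so far: 1)
  Token 2: 'these' -> NEW (unique so far: 2)
  Token 3: 'that' -> NEW (unique so far: 3)
  Token 4: 'an' -> NEW (unique so far: 4)
  Token 5: 'happy' -> NEW (unique so far: 5)
  Token 6: 'the' -> NEW (unique so far: 6)
  Token 7: 'child' -> NEW (unique so far: 7)
Unique types: ('an', 'child', 'dances', 'happy', 'that', 'the', 'these')
Vocabulary size: 7

7


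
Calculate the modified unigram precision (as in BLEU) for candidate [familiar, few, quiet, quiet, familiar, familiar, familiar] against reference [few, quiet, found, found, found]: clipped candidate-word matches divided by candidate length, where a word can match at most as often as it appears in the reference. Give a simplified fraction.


Reference word counts: {'few': 1, 'found': 3, 'quiet': 1}
Checking each candidate word (with clipping):
  'familiar' -> not in reference -> no match (matches: 0)
  'few' -> in reference (ref count 1, used 1/1) -> match (matches: 1)
  'quiet' -> in reference (ref count 1, used 1/1) -> match (matches: 2)
  'quiet' -> ref count 1 already used up (1/1) -> clipped, no match (matches: 2)
  'familiar' -> not in reference -> no match (matches: 2)
  'familiar' -> not in reference -> no match (matches: 2)
  'familiar' -> not in reference -> no match (matches: 2)
Clipped matches: 2, Candidate length: 7
Precision = 2/7

2/7


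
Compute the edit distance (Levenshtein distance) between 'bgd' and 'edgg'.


Building DP table for s1='bgd' (len 3) and s2='edgg' (len 4):
       e  d  g  g
    0  1  2  3  4
  b 1  1  2  3  4
  g 2  2  2  2  3
  d 3  3  2  3  3
Edit distance = dp[3][4] = 3

3


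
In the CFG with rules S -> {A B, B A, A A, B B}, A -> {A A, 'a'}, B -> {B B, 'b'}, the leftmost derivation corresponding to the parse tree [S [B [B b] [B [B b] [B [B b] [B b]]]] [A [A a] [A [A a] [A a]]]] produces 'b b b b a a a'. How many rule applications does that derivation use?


Every bracketed nonterminal node [X ...] in the tree is produced by exactly one rule application.
Reading the tree off as a leftmost derivation:
  Step 1: S  =>  B A   (applied S -> B A)
  Step 2: B A  =>  B B A   (applied B -> B B)
  Step 3: B B A  =>  b B A   (applied B -> b)
  Step 4: b B A  =>  b B B A   (applied B -> B B)
  Step 5: b B B A  =>  b b B A   (applied B -> b)
  Step 6: b b B A  =>  b b B B A   (applied B -> B B)
  Step 7: b b B B A  =>  b b b B A   (applied B -> b)
  Step 8: b b b B A  =>  b b b b A   (applied B -> b)
  Step 9: b b b b A  =>  b b b b A A   (applied A -> A A)
  Step 10: b b b b A A  =>  b b b b a A   (applied A -> a)
  Step 11: b b b b a A  =>  b b b b a A A   (applied A -> A A)
  Step 12: b b b b a A A  =>  b b b b a a A   (applied A -> a)
  Step 13: b b b b a a A  =>  b b b b a a a   (applied A -> a)
Final yield: b b b b a a a
Total rewrite steps: 13

13


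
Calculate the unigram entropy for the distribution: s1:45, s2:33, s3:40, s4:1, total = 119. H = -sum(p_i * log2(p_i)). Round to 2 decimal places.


Computing entropy H = -sum(p_i * log2(p_i)):
  s1: p = 45/119 = 0.3782, -p*log2(p) = 0.5305
  s2: p = 33/119 = 0.2773, -p*log2(p) = 0.5131
  s3: p = 40/119 = 0.3361, -p*log2(p) = 0.5287
  s4: p = 1/119 = 0.0084, -p*log2(p) = 0.0579
H = sum of terms = 1.6302
Rounded to 2 decimals: 1.63

1.63


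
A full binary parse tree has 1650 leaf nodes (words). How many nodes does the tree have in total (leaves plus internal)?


Leaf nodes (terminals): 1650
Internal nodes = n - 1 = 1650 - 1 = 1649
Total = leaves + internal = 1650 + 1649 = 3299

3299


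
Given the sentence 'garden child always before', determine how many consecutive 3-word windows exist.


Word trigrams from [4] words:
  Trigram 1: (garden child always)
  Trigram 2: (child always before)
Total word trigrams: 4 - 2 = 2

2


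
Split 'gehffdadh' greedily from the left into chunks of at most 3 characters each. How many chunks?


'gehffdadh' has 9 characters.
Chunking with max size 3:
  Chunk 1: 'geh' (positions 0-2)
  Chunk 2: 'ffd' (positions 3-5)
  Chunk 3: 'adh' (positions 6-8)
Total chunks: ceil(9 / 3) = 3

3


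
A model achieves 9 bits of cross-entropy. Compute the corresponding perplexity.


Perplexity formula: PP = 2^H
H = 9
PP = 2^9
PP = 2^9 = 512

512


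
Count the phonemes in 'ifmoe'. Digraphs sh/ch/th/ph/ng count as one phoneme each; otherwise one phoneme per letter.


Parsing 'ifmoe' greedily, digraphs first:
  'i' -> vowel phoneme (phonemes so far: 1)
  'f' -> consonant phoneme (phonemes so far: 2)
  'm' -> consonant phoneme (phonemes so far: 3)
  'o' -> vowel phoneme (phonemes so far: 4)
  'e' -> vowel phoneme (phonemes so far: 5)
Total phonemes: 5

5


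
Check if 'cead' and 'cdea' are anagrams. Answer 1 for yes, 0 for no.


Sort characters of 'cead': 'acde'
Sort characters of 'cdea': 'acde'
Sorted forms match -> they ARE anagrams
Result: 1

1


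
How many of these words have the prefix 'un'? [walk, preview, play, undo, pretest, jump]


Checking each word for prefix 'un':
  'walk' -> no (count: 0)
  'preview' -> no (count: 0)
  'play' -> no (count: 0)
  'undo' -> YES, starts with 'un' (count: 1)
  'pretest' -> no (count: 1)
  'jump' -> no (count: 1)
Total with prefix 'un': 1

1


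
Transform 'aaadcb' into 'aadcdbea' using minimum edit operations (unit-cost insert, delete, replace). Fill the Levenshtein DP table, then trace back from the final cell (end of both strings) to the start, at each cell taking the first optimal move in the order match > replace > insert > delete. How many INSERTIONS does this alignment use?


Edit distance = 4. Backtracking from cell (6, 8) with preference match > replace > insert > delete,
then listing the resulting alignment 'aaadcb' -> 'aadcdbea' left to right:
  Step 1: delete 'a'
  Step 2: keep 'a'
  Step 3: keep 'a'
  Step 4: keep 'd'
  Step 5: keep 'c'
  Step 6: insert 'd' [insertion #1]
  Step 7: keep 'b'
  Step 8: insert 'e' [insertion #2]
  Step 9: insert 'a' [insertion #3]
Total insertions: 3

3


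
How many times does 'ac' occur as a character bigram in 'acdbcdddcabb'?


Scanning 'acdbcdddcabb' for bigram 'ac':
  Position 0: 'ac' -> MATCH
  Position 1: 'cd' -> no
  Position 2: 'db' -> no
  Position 3: 'bc' -> no
  Position 4: 'cd' -> no
  Position 5: 'dd' -> no
  Position 6: 'dd' -> no
  Position 7: 'dc' -> no
  Position 8: 'ca' -> no
  Position 9: 'ab' -> no
  Position 10: 'bb' -> no
Total matches: 1

1


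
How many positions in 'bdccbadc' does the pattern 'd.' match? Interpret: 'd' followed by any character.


Pattern: d. means 'd' followed by any character.
Scanning 'bdccbadc' position-by-position:
  Pos 0: window 'bd' -> no
  Pos 1: window 'dc' -> MATCH
  Pos 2: window 'cc' -> no
  Pos 3: window 'cb' -> no
  Pos 4: window 'ba' -> no
  Pos 5: window 'ad' -> no
  Pos 6: window 'dc' -> MATCH
  Pos 7: window 'c' -> no
Total matches: 2

2


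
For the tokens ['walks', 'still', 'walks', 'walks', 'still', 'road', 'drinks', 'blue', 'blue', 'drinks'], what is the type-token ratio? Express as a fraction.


Tokens: 10
Unique types: ('blue', 'drinks', 'road', 'still', 'walks') = 5
TTR = 5/10
Simplify: divide both by 5 -> 1/2
TTR = 1/2

1/2


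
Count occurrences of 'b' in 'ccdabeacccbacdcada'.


Scanning 'ccdabeacccbacdcada' for 'b':
  Position 4: 'b' -> MATCH (count: 1)
  Position 10: 'b' -> MATCH (count: 2)
Total occurrences of 'b': 2

2


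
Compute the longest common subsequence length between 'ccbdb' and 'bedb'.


DP table for LCS of 'ccbdb' and 'bedb':
       b  e  d  b
    0  0  0  0  0
  c 0  0  0  0  0
  c 0  0  0  0  0
  b 0  1  1  1  1
  d 0  1  1  2  2
  b 0  1  1  2  3
LCS: 'bdb'
LCS length = 3

3


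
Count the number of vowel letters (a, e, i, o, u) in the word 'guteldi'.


Scanning each character of 'guteldi':
  Position 1: 'g' -> consonant (running count: 0)
  Position 2: 'u' -> vowel (running count: 1)
  Position 3: 't' -> consonant (running count: 1)
  Position 4: 'e' -> vowel (running count: 2)
  Position 5: 'l' -> consonant (running count: 2)
  Position 6: 'd' -> consonant (running count: 2)
  Position 7: 'i' -> vowel (running count: 3)
Total vowels: 3

3


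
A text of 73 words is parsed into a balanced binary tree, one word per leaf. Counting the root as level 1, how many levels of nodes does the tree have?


In a balanced binary tree with n leaves the deepest leaf is ceil(log2(n)) edges below the root,
so counting node levels inclusive of root and leaves gives ceil(log2(n)) + 1 levels.
log2(73) = 6.1898
ceil(6.1898) = 7
levels = 7 + 1 = 8

8


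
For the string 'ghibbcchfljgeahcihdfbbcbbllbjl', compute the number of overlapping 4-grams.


String 'ghibbcchfljgeahcihdfbbcbbllbjl' has length L = 30.
Number of overlapping n-grams = L - n + 1
Substituting: 30 - 4 + 1 = 27

27


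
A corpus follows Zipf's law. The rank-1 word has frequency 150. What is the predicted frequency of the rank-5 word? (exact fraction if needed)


Zipf's law: freq(rank) = f1 / rank
f1 = 150, rank = 5
freq = 150 / 5
= 30

30


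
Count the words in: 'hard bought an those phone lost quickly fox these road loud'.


Counting words by splitting on spaces:
  Word 1: 'hard'
  Word 2: 'bought'
  Word 3: 'an'
  Word 4: 'those'
  Word 5: 'phone'
  Word 6: 'lost'
  Word 7: 'quickly'
  Word 8: 'fox'
  Word 9: 'these'
  Word 10: 'road'
  Word 11: 'loud'
Total words: 11

11


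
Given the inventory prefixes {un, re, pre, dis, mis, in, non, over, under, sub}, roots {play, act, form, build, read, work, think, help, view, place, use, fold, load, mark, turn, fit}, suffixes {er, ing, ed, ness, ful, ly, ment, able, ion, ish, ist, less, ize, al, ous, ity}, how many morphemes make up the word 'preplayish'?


Segmenting 'preplayish' against the inventory:
  'pre' -> prefix (morpheme 1)
  'play' -> root (morpheme 2)
  'ish' -> suffix (morpheme 3)
Total morphemes: 3

3


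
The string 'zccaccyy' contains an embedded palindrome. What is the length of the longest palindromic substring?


Scanning 'zccaccyy' for palindromic substrings.
Substring at positions 1-5: 'ccacc'.
Check: reverse('ccacc') = 'ccacc' -> palindrome confirmed.
Neighbouring characters ('z' / 'y') break symmetry, so it cannot extend further.
No longer palindromic substring exists; longest length = 5

5


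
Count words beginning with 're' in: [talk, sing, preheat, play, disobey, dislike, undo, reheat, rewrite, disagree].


Checking each word for prefix 're':
  'talk' -> no (count: 0)
  'sing' -> no (count: 0)
  'preheat' -> no (count: 0)
  'play' -> no (count: 0)
  'disobey' -> no (count: 0)
  'dislike' -> no (count: 0)
  'undo' -> no (count: 0)
  'reheat' -> YES, starts with 're' (count: 1)
  'rewrite' -> YES, starts with 're' (count: 2)
  'disagree' -> no (count: 2)
Total with prefix 're': 2

2


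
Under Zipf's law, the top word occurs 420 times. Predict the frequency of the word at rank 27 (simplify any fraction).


Zipf's law: freq(rank) = f1 / rank
f1 = 420, rank = 27
freq = 420 / 27
GCD(420, 27) = 3
Simplified: 140/9

140/9


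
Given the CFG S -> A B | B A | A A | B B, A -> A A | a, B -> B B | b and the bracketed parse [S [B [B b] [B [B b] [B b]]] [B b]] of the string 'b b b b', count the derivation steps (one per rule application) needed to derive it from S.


Every bracketed nonterminal node [X ...] in the tree is produced by exactly one rule application.
Reading the tree off as a leftmost derivation:
  Step 1: S  =>  B B   (applied S -> B B)
  Step 2: B B  =>  B B B   (applied B -> B B)
  Step 3: B B B  =>  b B B   (applied B -> b)
  Step 4: b B B  =>  b B B B   (applied B -> B B)
  Step 5: b B B B  =>  b b B B   (applied B -> b)
  Step 6: b b B B  =>  b b b B   (applied B -> b)
  Step 7: b b b B  =>  b b b b   (applied B -> b)
Final yield: b b b b
Total rewrite steps: 7

7


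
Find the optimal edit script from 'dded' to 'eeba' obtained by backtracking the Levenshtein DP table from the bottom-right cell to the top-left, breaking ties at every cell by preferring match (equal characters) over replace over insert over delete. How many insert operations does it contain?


Edit distance = 4. Backtracking from cell (4, 4) with preference match > replace > insert > delete,
then listing the resulting alignment 'dded' -> 'eeba' left to right:
  Step 1: replace d->e
  Step 2: replace d->e
  Step 3: replace e->b
  Step 4: replace d->a
Total insertions: 0

0


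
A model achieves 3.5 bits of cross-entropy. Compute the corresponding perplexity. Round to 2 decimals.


Perplexity formula: PP = 2^H
H = 3.5
PP = 2^3.5
Decompose: 2^3.5 = 2^3 * 2^0.5 = 2^3 * sqrt(2)
2^3 = 8, sqrt(2) ~ 1.4142136
PP ~ 8 * 1.4142136 = 11.3137088
Rounded to 2 decimals: 11.31

11.31


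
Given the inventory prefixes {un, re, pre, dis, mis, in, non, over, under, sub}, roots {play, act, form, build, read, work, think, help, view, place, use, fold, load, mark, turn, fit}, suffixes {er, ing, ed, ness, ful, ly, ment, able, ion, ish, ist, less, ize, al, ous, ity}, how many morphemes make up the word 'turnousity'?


Segmenting 'turnousity' against the inventory:
  'turn' -> root (morpheme 1)
  'ous' -> suffix (morpheme 2)
  'ity' -> suffix (morpheme 3)
Total morphemes: 3

3


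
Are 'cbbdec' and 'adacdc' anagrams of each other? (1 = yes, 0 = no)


Sort characters of 'cbbdec': 'bbccde'
Sort characters of 'adacdc': 'aaccdd'
Sorted forms differ -> they are NOT anagrams
Result: 0

0


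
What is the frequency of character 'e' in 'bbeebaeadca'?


Scanning 'bbeebaeadca' for 'e':
  Position 2: 'e' -> MATCH (count: 1)
  Position 3: 'e' -> MATCH (count: 2)
  Position 6: 'e' -> MATCH (count: 3)
Total occurrences of 'e': 3

3


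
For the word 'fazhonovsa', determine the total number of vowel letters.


Scanning each character of 'fazhonovsa':
  Position 1: 'f' -> consonant (running count: 0)
  Position 2: 'a' -> vowel (running count: 1)
  Position 3: 'z' -> consonant (running count: 1)
  Position 4: 'h' -> consonant (running count: 1)
  Position 5: 'o' -> vowel (running count: 2)
  Position 6: 'n' -> consonant (running count: 2)
  Position 7: 'o' -> vowel (running count: 3)
  Position 8: 'v' -> consonant (running count: 3)
  Position 9: 's' -> consonant (running count: 3)
  Position 10: 'a' -> vowel (running count: 4)
Total vowels: 4

4


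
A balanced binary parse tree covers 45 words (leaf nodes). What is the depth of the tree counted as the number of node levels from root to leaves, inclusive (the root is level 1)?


In a balanced binary tree with n leaves the deepest leaf is ceil(log2(n)) edges below the root,
so counting node levels inclusive of root and leaves gives ceil(log2(n)) + 1 levels.
log2(45) = 5.4919
ceil(5.4919) = 6
levels = 6 + 1 = 7

7


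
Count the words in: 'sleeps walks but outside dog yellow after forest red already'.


Counting words by splitting on spaces:
  Word 1: 'sleeps'
  Word 2: 'walks'
  Word 3: 'but'
  Word 4: 'outside'
  Word 5: 'dog'
  Word 6: 'yellow'
  Word 7: 'after'
  Word 8: 'forest'
  Word 9: 'red'
  Word 10: 'already'
Total words: 10

10


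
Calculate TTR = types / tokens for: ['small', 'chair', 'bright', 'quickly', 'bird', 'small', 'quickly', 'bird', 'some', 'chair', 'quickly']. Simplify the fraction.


Tokens: 11
Unique types: ('bird', 'bright', 'chair', 'quickly', 'small', 'some') = 6
TTR = 6/11
Already in lowest terms.

6/11


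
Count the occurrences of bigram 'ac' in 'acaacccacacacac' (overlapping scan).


Scanning 'acaacccacacacac' for bigram 'ac':
  Position 0: 'ac' -> MATCH
  Position 1: 'ca' -> no
  Position 2: 'aa' -> no
  Position 3: 'ac' -> MATCH
  Position 4: 'cc' -> no
  Position 5: 'cc' -> no
  Position 6: 'ca' -> no
  Position 7: 'ac' -> MATCH
  Position 8: 'ca' -> no
  Position 9: 'ac' -> MATCH
  Position 10: 'ca' -> no
  Position 11: 'ac' -> MATCH
  Position 12: 'ca' -> no
  Position 13: 'ac' -> MATCH
Total matches: 6

6


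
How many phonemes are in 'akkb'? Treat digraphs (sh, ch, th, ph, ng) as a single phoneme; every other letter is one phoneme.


Parsing 'akkb' greedily, digraphs first:
  'a' -> vowel phoneme (phonemes so far: 1)
  'k' -> consonant phoneme (phonemes so far: 2)
  'k' -> consonant phoneme (phonemes so far: 3)
  'b' -> consonant phoneme (phonemes so far: 4)
Total phonemes: 4

4


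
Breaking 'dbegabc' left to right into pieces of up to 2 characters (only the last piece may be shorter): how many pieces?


'dbegabc' has 7 characters.
Chunking with max size 2:
  Chunk 1: 'db' (positions 0-1)
  Chunk 2: 'eg' (positions 2-3)
  Chunk 3: 'ab' (positions 4-5)
  Chunk 4: 'c' (positions 6-6)
Total chunks: ceil(7 / 2) = 4

4


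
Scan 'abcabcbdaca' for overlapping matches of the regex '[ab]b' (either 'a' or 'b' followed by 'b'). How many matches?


Pattern: [ab]b means either 'a' or 'b' followed by 'b'.
Scanning 'abcabcbdaca' position-by-position:
  Pos 0: window 'ab' -> MATCH
  Pos 1: window 'bc' -> no
  Pos 2: window 'ca' -> no
  Pos 3: window 'ab' -> MATCH
  Pos 4: window 'bc' -> no
  Pos 5: window 'cb' -> no
  Pos 6: window 'bd' -> no
  Pos 7: window 'da' -> no
  Pos 8: window 'ac' -> no
  Pos 9: window 'ca' -> no
  Pos 10: window 'a' -> no
Total matches: 2

2


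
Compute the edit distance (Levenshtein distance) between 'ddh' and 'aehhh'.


Building DP table for s1='ddh' (len 3) and s2='aehhh' (len 5):
       a  e  h  h  h
    0  1  2  3  4  5
  d 1  1  2  3  4  5
  d 2  2  2  3  4  5
  h 3  3  3  2  3  4
Edit distance = dp[3][5] = 4

4


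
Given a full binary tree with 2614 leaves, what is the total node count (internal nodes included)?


Leaf nodes (terminals): 2614
Internal nodes = n - 1 = 2614 - 1 = 2613
Total = leaves + internal = 2614 + 2613 = 5227

5227


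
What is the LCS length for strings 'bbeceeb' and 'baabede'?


DP table for LCS of 'bbeceeb' and 'baabede':
       b  a  a  b  e  d  e
    0  0  0  0  0  0  0  0
  b 0  1  1  1  1  1  1  1
  b 0  1  1  1  2  2  2  2
  e 0  1  1  1  2  3  3  3
  c 0  1  1  1  2  3  3  3
  e 0  1  1  1  2  3  3  4
  e 0  1  1  1  2  3  3  4
  b 0  1  1  1  2  3  3  4
LCS: 'bbee'
LCS length = 4

4


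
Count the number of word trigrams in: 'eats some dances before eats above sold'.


Word trigrams from [7] words:
  Trigram 1: (eats some dances)
  Trigram 2: (some dances before)
  Trigram 3: (dances before eats)
  Trigram 4: (before eats above)
  Trigram 5: (eats above sold)
Total word trigrams: 7 - 2 = 5

5


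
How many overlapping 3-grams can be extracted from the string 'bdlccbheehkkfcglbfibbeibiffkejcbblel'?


String 'bdlccbheehkkfcglbfibbeibiffkejcbblel' has length L = 36.
Number of overlapping n-grams = L - n + 1
Substituting: 36 - 3 + 1 = 34

34


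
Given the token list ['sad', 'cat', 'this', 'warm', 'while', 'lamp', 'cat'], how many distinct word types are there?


Listing all tokens and tracking unique types:
  Token 1: 'sad' -> NEW (unique so far: 1)
  Token 2: 'cat' -> NEW (unique so far: 2)
  Token 3: 'this' -> NEW (unique so far: 3)
  Token 4: 'warm' -> NEW (unique so far: 4)
  Token 5: 'while' -> NEW (unique so far: 5)
  Token 6: 'lamp' -> NEW (unique so far: 6)
  Token 7: 'cat' -> duplicate (unique so far: 6)
Unique types: ('cat', 'lamp', 'sad', 'this', 'warm', 'while')
Vocabulary size: 6

6


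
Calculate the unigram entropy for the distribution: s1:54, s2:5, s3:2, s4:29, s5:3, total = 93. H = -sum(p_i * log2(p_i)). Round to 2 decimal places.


Computing entropy H = -sum(p_i * log2(p_i)):
  s1: p = 54/93 = 0.5806, -p*log2(p) = 0.4554
  s2: p = 5/93 = 0.0538, -p*log2(p) = 0.2267
  s3: p = 2/93 = 0.0215, -p*log2(p) = 0.1191
  s4: p = 29/93 = 0.3118, -p*log2(p) = 0.5242
  s5: p = 3/93 = 0.0323, -p*log2(p) = 0.1598
H = sum of terms = 1.4852
Rounded to 2 decimals: 1.49

1.49


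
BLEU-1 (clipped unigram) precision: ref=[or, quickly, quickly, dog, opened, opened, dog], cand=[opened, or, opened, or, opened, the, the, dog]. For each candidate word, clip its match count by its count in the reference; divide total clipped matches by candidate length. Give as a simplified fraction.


Reference word counts: {'dog': 2, 'opened': 2, 'or': 1, 'quickly': 2}
Checking each candidate word (with clipping):
  'opened' -> in reference (ref count 2, used 1/2) -> match (matches: 1)
  'or' -> in reference (ref count 1, used 1/1) -> match (matches: 2)
  'opened' -> in reference (ref count 2, used 2/2) -> match (matches: 3)
  'or' -> ref count 1 already used up (1/1) -> clipped, no match (matches: 3)
  'opened' -> ref count 2 already used up (2/2) -> clipped, no match (matches: 3)
  'the' -> not in reference -> no match (matches: 3)
  'the' -> not in reference -> no match (matches: 3)
  'dog' -> in reference (ref count 2, used 1/2) -> match (matches: 4)
Clipped matches: 4, Candidate length: 8
Precision = 4/8 = 1/2

1/2


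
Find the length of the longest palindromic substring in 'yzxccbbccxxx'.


Scanning 'yzxccbbccxxx' for palindromic substrings.
Substring at positions 2-9: 'xccbbccx'.
Check: reverse('xccbbccx') = 'xccbbccx' -> palindrome confirmed.
Neighbouring characters ('z' / 'x') break symmetry, so it cannot extend further.
No longer palindromic substring exists; longest length = 8

8


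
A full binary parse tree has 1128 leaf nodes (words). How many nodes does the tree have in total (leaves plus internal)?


Leaf nodes (terminals): 1128
Internal nodes = n - 1 = 1128 - 1 = 1127
Total = leaves + internal = 1128 + 1127 = 2255

2255


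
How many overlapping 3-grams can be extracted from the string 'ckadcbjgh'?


String 'ckadcbjgh' has length L = 9.
Number of overlapping n-grams = L - n + 1
Substituting: 9 - 3 + 1 = 7

7


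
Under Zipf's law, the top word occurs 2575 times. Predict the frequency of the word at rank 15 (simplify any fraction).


Zipf's law: freq(rank) = f1 / rank
f1 = 2575, rank = 15
freq = 2575 / 15
GCD(2575, 15) = 5
Simplified: 515/3

515/3


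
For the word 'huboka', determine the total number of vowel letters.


Scanning each character of 'huboka':
  Position 1: 'h' -> consonant (running count: 0)
  Position 2: 'u' -> vowel (running count: 1)
  Position 3: 'b' -> consonant (running count: 1)
  Position 4: 'o' -> vowel (running count: 2)
  Position 5: 'k' -> consonant (running count: 2)
  Position 6: 'a' -> vowel (running count: 3)
Total vowels: 3

3


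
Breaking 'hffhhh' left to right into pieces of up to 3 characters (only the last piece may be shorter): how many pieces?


'hffhhh' has 6 characters.
Chunking with max size 3:
  Chunk 1: 'hff' (positions 0-2)
  Chunk 2: 'hhh' (positions 3-5)
Total chunks: ceil(6 / 3) = 2

2


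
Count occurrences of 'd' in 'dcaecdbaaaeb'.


Scanning 'dcaecdbaaaeb' for 'd':
  Position 0: 'd' -> MATCH (count: 1)
  Position 5: 'd' -> MATCH (count: 2)
Total occurrences of 'd': 2

2


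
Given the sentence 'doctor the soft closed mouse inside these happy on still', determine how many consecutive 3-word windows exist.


Word trigrams from [10] words:
  Trigram 1: (doctor the soft)
  Trigram 2: (the soft closed)
  Trigram 3: (soft closed mouse)
  Trigram 4: (closed mouse inside)
  Trigram 5: (mouse inside these)
  Trigram 6: (inside these happy)
  Trigram 7: (these happy on)
  Trigram 8: (happy on still)
Total word trigrams: 10 - 2 = 8

8


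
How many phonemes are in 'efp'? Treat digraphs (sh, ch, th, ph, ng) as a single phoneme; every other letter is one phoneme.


Parsing 'efp' greedily, digraphs first:
  'e' -> vowel phoneme (phonemes so far: 1)
  'f' -> consonant phoneme (phonemes so far: 2)
  'p' -> consonant phoneme (phonemes so far: 3)
Total phonemes: 3

3


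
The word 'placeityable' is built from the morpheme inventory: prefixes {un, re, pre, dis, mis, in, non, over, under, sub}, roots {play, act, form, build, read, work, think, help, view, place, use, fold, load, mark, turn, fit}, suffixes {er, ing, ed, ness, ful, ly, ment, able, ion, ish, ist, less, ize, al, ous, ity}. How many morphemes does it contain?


Segmenting 'placeityable' against the inventory:
  'place' -> root (morpheme 1)
  'ity' -> suffix (morpheme 2)
  'able' -> suffix (morpheme 3)
Total morphemes: 3

3


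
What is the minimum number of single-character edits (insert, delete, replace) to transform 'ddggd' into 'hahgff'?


Building DP table for s1='ddggd' (len 5) and s2='hahgff' (len 6):
       h  a  h  g  f  f
    0  1  2  3  4  5  6
  d 1  1  2  3  4  5  6
  d 2  2  2  3  4  5  6
  g 3  3  3  3  3  4  5
  g 4  4  4  4  3  4  5
  d 5  5  5  5  4  4  5
Edit distance = dp[5][6] = 5

5


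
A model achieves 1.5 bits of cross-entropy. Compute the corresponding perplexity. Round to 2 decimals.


Perplexity formula: PP = 2^H
H = 1.5
PP = 2^1.5
Decompose: 2^1.5 = 2^1 * 2^0.5 = 2^1 * sqrt(2)
2^1 = 2, sqrt(2) ~ 1.4142136
PP ~ 2 * 1.4142136 = 2.8284272
Rounded to 2 decimals: 2.83

2.83


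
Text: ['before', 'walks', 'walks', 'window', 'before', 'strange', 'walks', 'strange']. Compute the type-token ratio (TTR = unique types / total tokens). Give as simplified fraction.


Tokens: 8
Unique types: ('before', 'strange', 'walks', 'window') = 4
TTR = 4/8
Simplify: divide both by 4 -> 1/2
TTR = 1/2

1/2


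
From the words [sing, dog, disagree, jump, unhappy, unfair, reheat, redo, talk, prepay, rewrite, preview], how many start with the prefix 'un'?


Checking each word for prefix 'un':
  'sing' -> no (count: 0)
  'dog' -> no (count: 0)
  'disagree' -> no (count: 0)
  'jump' -> no (count: 0)
  'unhappy' -> YES, starts with 'un' (count: 1)
  'unfair' -> YES, starts with 'un' (count: 2)
  'reheat' -> no (count: 2)
  'redo' -> no (count: 2)
  'talk' -> no (count: 2)
  'prepay' -> no (count: 2)
  'rewrite' -> no (count: 2)
  'preview' -> no (count: 2)
Total with prefix 'un': 2

2


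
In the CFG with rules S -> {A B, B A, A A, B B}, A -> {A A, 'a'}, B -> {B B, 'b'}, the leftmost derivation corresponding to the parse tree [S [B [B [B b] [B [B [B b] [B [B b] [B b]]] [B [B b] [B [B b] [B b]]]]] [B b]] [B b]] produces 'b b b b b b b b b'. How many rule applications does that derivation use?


Every bracketed nonterminal node [X ...] in the tree is produced by exactly one rule application.
Reading the tree off as a leftmost derivation:
  Step 1: S  =>  B B   (applied S -> B B)
  Step 2: B B  =>  B B B   (applied B -> B B)
  Step 3: B B B  =>  B B B B   (applied B -> B B)
  Step 4: B B B B  =>  b B B B   (applied B -> b)
  Step 5: b B B B  =>  b B B B B   (applied B -> B B)
  Step 6: b B B B B  =>  b B B B B B   (applied B -> B B)
  Step 7: b B B B B B  =>  b b B B B B   (applied B -> b)
  Step 8: b b B B B B  =>  b b B B B B B   (applied B -> B B)
  Step 9: b b B B B B B  =>  b b b B B B B   (applied B -> b)
  Step 10: b b b B B B B  =>  b b b b B B B   (applied B -> b)
  Step 11: b b b b B B B  =>  b b b b B B B B   (applied B -> B B)
  Step 12: b b b b B B B B  =>  b b b b b B B B   (applied B -> b)
  Step 13: b b b b b B B B  =>  b b b b b B B B B   (applied B -> B B)
  Step 14: b b b b b B B B B  =>  b b b b b b B B B   (applied B -> b)
  Step 15: b b b b b b B B B  =>  b b b b b b b B B   (applied B -> b)
  Step 16: b b b b b b b B B  =>  b b b b b b b b B   (applied B -> b)
  Step 17: b b b b b b b b B  =>  b b b b b b b b b   (applied B -> b)
Final yield: b b b b b b b b b
Total rewrite steps: 17

17


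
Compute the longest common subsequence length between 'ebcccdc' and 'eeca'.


DP table for LCS of 'ebcccdc' and 'eeca':
       e  e  c  a
    0  0  0  0  0
  e 0  1  1  1  1
  b 0  1  1  1  1
  c 0  1  1  2  2
  c 0  1  1  2  2
  c 0  1  1  2  2
  d 0  1  1  2  2
  c 0  1  1  2  2
LCS: 'ec'
LCS length = 2

2


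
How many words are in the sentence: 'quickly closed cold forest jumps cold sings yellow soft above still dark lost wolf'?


Counting words by splitting on spaces:
  Word 1: 'quickly'
  Word 2: 'closed'
  Word 3: 'cold'
  Word 4: 'forest'
  Word 5: 'jumps'
  Word 6: 'cold'
  Word 7: 'sings'
  Word 8: 'yellow'
  Word 9: 'soft'
  Word 10: 'above'
  Word 11: 'still'
  Word 12: 'dark'
  Word 13: 'lost'
  Word 14: 'wolf'
Total words: 14

14


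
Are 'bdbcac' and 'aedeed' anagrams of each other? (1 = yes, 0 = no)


Sort characters of 'bdbcac': 'abbccd'
Sort characters of 'aedeed': 'addeee'
Sorted forms differ -> they are NOT anagrams
Result: 0

0


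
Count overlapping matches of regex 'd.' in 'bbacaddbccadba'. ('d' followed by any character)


Pattern: d. means 'd' followed by any character.
Scanning 'bbacaddbccadba' position-by-position:
  Pos 0: window 'bb' -> no
  Pos 1: window 'ba' -> no
  Pos 2: window 'ac' -> no
  Pos 3: window 'ca' -> no
  Pos 4: window 'ad' -> no
  Pos 5: window 'dd' -> MATCH
  Pos 6: window 'db' -> MATCH
  Pos 7: window 'bc' -> no
  Pos 8: window 'cc' -> no
  Pos 9: window 'ca' -> no
  Pos 10: window 'ad' -> no
  Pos 11: window 'db' -> MATCH
  Pos 12: window 'ba' -> no
  Pos 13: window 'a' -> no
Total matches: 3

3


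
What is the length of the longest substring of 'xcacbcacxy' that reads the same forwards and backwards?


Scanning 'xcacbcacxy' for palindromic substrings.
Substring at positions 0-8: 'xcacbcacx'.
Check: reverse('xcacbcacx') = 'xcacbcacx' -> palindrome confirmed.
Neighbouring characters ('-' / 'y') break symmetry, so it cannot extend further.
No longer palindromic substring exists; longest length = 9

9


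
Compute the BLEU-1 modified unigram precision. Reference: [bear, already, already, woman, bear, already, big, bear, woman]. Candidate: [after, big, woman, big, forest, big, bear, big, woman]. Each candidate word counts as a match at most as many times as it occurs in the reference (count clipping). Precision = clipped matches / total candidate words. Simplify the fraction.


Reference word counts: {'already': 3, 'bear': 3, 'big': 1, 'woman': 2}
Checking each candidate word (with clipping):
  'after' -> not in reference -> no match (matches: 0)
  'big' -> in reference (ref count 1, used 1/1) -> match (matches: 1)
  'woman' -> in reference (ref count 2, used 1/2) -> match (matches: 2)
  'big' -> ref count 1 already used up (1/1) -> clipped, no match (matches: 2)
  'forest' -> not in reference -> no match (matches: 2)
  'big' -> ref count 1 already used up (1/1) -> clipped, no match (matches: 2)
  'bear' -> in reference (ref count 3, used 1/3) -> match (matches: 3)
  'big' -> ref count 1 already used up (1/1) -> clipped, no match (matches: 3)
  'woman' -> in reference (ref count 2, used 2/2) -> match (matches: 4)
Clipped matches: 4, Candidate length: 9
Precision = 4/9

4/9


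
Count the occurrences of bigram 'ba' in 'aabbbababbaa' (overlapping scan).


Scanning 'aabbbababbaa' for bigram 'ba':
  Position 0: 'aa' -> no
  Position 1: 'ab' -> no
  Position 2: 'bb' -> no
  Position 3: 'bb' -> no
  Position 4: 'ba' -> MATCH
  Position 5: 'ab' -> no
  Position 6: 'ba' -> MATCH
  Position 7: 'ab' -> no
  Position 8: 'bb' -> no
  Position 9: 'ba' -> MATCH
  Position 10: 'aa' -> no
Total matches: 3

3


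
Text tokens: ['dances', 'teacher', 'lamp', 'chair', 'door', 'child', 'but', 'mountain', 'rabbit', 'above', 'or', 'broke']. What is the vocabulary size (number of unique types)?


Listing all tokens and tracking unique types:
  Token 1: 'dances' -> NEW (unique so far: 1)
  Token 2: 'teacher' -> NEW (unique so far: 2)
  Token 3: 'lamp' -> NEW (unique so far: 3)
  Token 4: 'chair' -> NEW (unique so far: 4)
  Token 5: 'door' -> NEW (unique so far: 5)
  Token 6: 'child' -> NEW (unique so far: 6)
  Token 7: 'but' -> NEW (unique so far: 7)
  Token 8: 'mountain' -> NEW (unique so far: 8)
  Token 9: 'rabbit' -> NEW (unique so far: 9)
  Token 10: 'above' -> NEW (unique so far: 10)
  Token 11: 'or' -> NEW (unique so far: 11)
  Token 12: 'broke' -> NEW (unique so far: 12)
Unique types: ('above', 'broke', 'but', 'chair', 'child', 'dances', 'door', 'lamp', 'mountain', 'or', 'rabbit', 'teacher')
Vocabulary size: 12

12


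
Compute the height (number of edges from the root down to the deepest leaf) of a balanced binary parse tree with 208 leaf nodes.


In a balanced binary tree with n leaves the deepest leaf is ceil(log2(n)) edges below the root.
log2(208) = 7.7004
ceil(7.7004) = 8
height (edges) = 8

8


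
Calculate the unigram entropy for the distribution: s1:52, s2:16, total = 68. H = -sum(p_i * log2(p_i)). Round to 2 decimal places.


Computing entropy H = -sum(p_i * log2(p_i)):
  s1: p = 52/68 = 0.7647, -p*log2(p) = 0.2960
  s2: p = 16/68 = 0.2353, -p*log2(p) = 0.4912
H = sum of terms = 0.7872
Rounded to 2 decimals: 0.79

0.79


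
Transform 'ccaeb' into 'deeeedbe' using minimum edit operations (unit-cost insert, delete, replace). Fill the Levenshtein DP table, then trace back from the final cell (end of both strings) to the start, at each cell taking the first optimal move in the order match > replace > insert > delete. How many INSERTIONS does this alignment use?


Edit distance = 6. Backtracking from cell (5, 8) with preference match > replace > insert > delete,
then listing the resulting alignment 'ccaeb' -> 'deeeedbe' left to right:
  Step 1: insert 'd' [insertion #1]
  Step 2: replace c->e
  Step 3: replace c->e
  Step 4: replace a->e
  Step 5: keep 'e'
  Step 6: insert 'd' [insertion #2]
  Step 7: keep 'b'
  Step 8: insert 'e' [insertion #3]
Total insertions: 3

3


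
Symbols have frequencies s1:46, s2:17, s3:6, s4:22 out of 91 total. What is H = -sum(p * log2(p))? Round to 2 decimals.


Computing entropy H = -sum(p_i * log2(p_i)):
  s1: p = 46/91 = 0.5055, -p*log2(p) = 0.4975
  s2: p = 17/91 = 0.1868, -p*log2(p) = 0.4521
  s3: p = 6/91 = 0.0659, -p*log2(p) = 0.2586
  s4: p = 22/91 = 0.2418, -p*log2(p) = 0.4952
H = sum of terms = 1.7034
Rounded to 2 decimals: 1.70

1.70


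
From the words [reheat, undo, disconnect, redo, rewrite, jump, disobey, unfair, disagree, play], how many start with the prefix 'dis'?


Checking each word for prefix 'dis':
  'reheat' -> no (count: 0)
  'undo' -> no (count: 0)
  'disconnect' -> YES, starts with 'dis' (count: 1)
  'redo' -> no (count: 1)
  'rewrite' -> no (count: 1)
  'jump' -> no (count: 1)
  'disobey' -> YES, starts with 'dis' (count: 2)
  'unfair' -> no (count: 2)
  'disagree' -> YES, starts with 'dis' (count: 3)
  'play' -> no (count: 3)
Total with prefix 'dis': 3

3


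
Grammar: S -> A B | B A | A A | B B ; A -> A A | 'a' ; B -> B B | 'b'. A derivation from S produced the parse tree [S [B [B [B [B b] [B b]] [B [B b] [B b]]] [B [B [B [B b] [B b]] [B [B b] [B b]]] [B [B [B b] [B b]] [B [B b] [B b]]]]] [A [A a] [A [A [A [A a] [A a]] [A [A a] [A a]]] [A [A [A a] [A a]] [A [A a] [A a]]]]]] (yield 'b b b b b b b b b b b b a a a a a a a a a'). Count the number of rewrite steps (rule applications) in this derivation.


Every bracketed nonterminal node [X ...] in the tree is produced by exactly one rule application.
Reading the tree off as a leftmost derivation:
  Step 1: S  =>  B A   (applied S -> B A)
  Step 2: B A  =>  B B A   (applied B -> B B)
  Step 3: B B A  =>  B B B A   (applied B -> B B)
  Step 4: B B B A  =>  B B B B A   (applied B -> B B)
  Step 5: B B B B A  =>  b B B B A   (applied B -> b)
  Step 6: b B B B A  =>  b b B B A   (applied B -> b)
  Step 7: b b B B A  =>  b b B B B A   (applied B -> B B)
  Step 8: b b B B B A  =>  b b b B B A   (applied B -> b)
  Step 9: b b b B B A  =>  b b b b B A   (applied B -> b)
  Step 10: b b b b B A  =>  b b b b B B A   (applied B -> B B)
  Step 11: b b b b B B A  =>  b b b b B B B A   (applied B -> B B)
  Step 12: b b b b B B B A  =>  b b b b B B B B A   (applied B -> B B)
  Step 13: b b b b B B B B A  =>  b b b b b B B B A   (applied B -> b)
  Step 14: b b b b b B B B A  =>  b b b b b b B B A   (applied B -> b)
  Step 15: b b b b b b B B A  =>  b b b b b b B B B A   (applied B -> B B)
  Step 16: b b b b b b B B B A  =>  b b b b b b b B B A   (applied B -> b)
  Step 17: b b b b b b b B B A  =>  b b b b b b b b B A   (applied B -> b)
  Step 18: b b b b b b b b B A  =>  b b b b b b b b B B A   (applied B -> B B)
  Step 19: b b b b b b b b B B A  =>  b b b b b b b b B B B A   (applied B -> B B)
  Step 20: b b b b b b b b B B B A  =>  b b b b b b b b b B B A   (applied B -> b)
  Step 21: b b b b b b b b b B B A  =>  b b b b b b b b b b B A   (applied B -> b)
  Step 22: b b b b b b b b b b B A  =>  b b b b b b b b b b B B A   (applied B -> B B)
  Step 23: b b b b b b b b b b B B A  =>  b b b b b b b b b b b B A   (applied B -> b)
  Step 24: b b b b b b b b b b b B A  =>  b b b b b b b b b b b b A   (applied B -> b)
  Step 25: b b b b b b b b b b b b A  =>  b b b b b b b b b b b b A A   (applied A -> A A)
  Step 26: b b b b b b b b b b b b A A  =>  b b b b b b b b b b b b a A   (applied A -> a)
  Step 27: b b b b b b b b b b b b a A  =>  b b b b b b b b b b b b a A A   (applied A -> A A)
  Step 28: b b b b b b b b b b b b a A A  =>  b b b b b b b b b b b b a A A A   (applied A -> A A)
  Step 29: b b b b b b b b b b b b a A A A  =>  b b b b b b b b b b b b a A A A A   (applied A -> A A)
  Step 30: b b b b b b b b b b b b a A A A A  =>  b b b b b b b b b b b b a a A A A   (applied A -> a)
  Step 31: b b b b b b b b b b b b a a A A A  =>  b b b b b b b b b b b b a a a A A   (applied A -> a)
  Step 32: b b b b b b b b b b b b a a a A A  =>  b b b b b b b b b b b b a a a A A A   (applied A -> A A)
  Step 33: b b b b b b b b b b b b a a a A A A  =>  b b b b b b b b b b b b a a a a A A   (applied A -> a)
  Step 34: b b b b b b b b b b b b a a a a A A  =>  b b b b b b b b b b b b a a a a a A   (applied A -> a)
  Step 35: b b b b b b b b b b b b a a a a a A  =>  b b b b b b b b b b b b a a a a a A A   (applied A -> A A)
  Step 36: b b b b b b b b b b b b a a a a a A A  =>  b b b b b b b b b b b b a a a a a A A A   (applied A -> A A)
  Step 37: b b b b b b b b b b b b a a a a a A A A  =>  b b b b b b b b b b b b a a a a a a A A   (applied A -> a)
  Step 38: b b b b b b b b b b b b a a a a a a A A  =>  b b b b b b b b b b b b a a a a a a a A   (applied A -> a)
  Step 39: b b b b b b b b b b b b a a a a a a a A  =>  b b b b b b b b b b b b a a a a a a a A A   (applied A -> A A)
  Step 40: b b b b b b b b b b b b a a a a a a a A A  =>  b b b b b b b b b b b b a a a a a a a a A   (applied A -> a)
  Step 41: b b b b b b b b b b b b a a a a a a a a A  =>  b b b b b b b b b b b b a a a a a a a a a   (applied A -> a)
Final yield: b b b b b b b b b b b b a a a a a a a a a
Total rewrite steps: 41

41


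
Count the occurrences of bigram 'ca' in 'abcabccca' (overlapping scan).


Scanning 'abcabccca' for bigram 'ca':
  Position 0: 'ab' -> no
  Position 1: 'bc' -> no
  Position 2: 'ca' -> MATCH
  Position 3: 'ab' -> no
  Position 4: 'bc' -> no
  Position 5: 'cc' -> no
  Position 6: 'cc' -> no
  Position 7: 'ca' -> MATCH
Total matches: 2

2


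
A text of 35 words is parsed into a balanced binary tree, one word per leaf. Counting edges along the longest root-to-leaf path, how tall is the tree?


In a balanced binary tree with n leaves the deepest leaf is ceil(log2(n)) edges below the root.
log2(35) = 5.1293
ceil(5.1293) = 6
height (edges) = 6

6


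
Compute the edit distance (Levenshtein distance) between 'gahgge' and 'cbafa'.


Building DP table for s1='gahgge' (len 6) and s2='cbafa' (len 5):
       c  b  a  f  a
    0  1  2  3  4  5
  g 1  1  2  3  4  5
  a 2  2  2  2  3  4
  h 3  3  3  3  3  4
  g 4  4  4  4  4  4
  g 5  5  5  5  5  5
  e 6  6  6  6  6  6
Edit distance = dp[6][5] = 6

6


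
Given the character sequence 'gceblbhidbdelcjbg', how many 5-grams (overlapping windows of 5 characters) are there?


String 'gceblbhidbdelcjbg' has length L = 17.
Number of overlapping n-grams = L - n + 1
Substituting: 17 - 5 + 1 = 13

13


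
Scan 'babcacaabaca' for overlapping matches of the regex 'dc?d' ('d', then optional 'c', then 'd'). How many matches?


Pattern: dc?d means 'd', then optional 'c', then 'd'.
Scanning 'babcacaabaca' position-by-position:
  Pos 0: window 'bab' -> no
  Pos 1: window 'abc' -> no
  Pos 2: window 'bca' -> no
  Pos 3: window 'cac' -> no
  Pos 4: window 'aca' -> no
  Pos 5: window 'caa' -> no
  Pos 6: window 'aab' -> no
  Pos 7: window 'aba' -> no
  Pos 8: window 'bac' -> no
  Pos 9: window 'aca' -> no
  Pos 10: window 'ca' -> no
  Pos 11: window 'a' -> no
Total matches: 0

0
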